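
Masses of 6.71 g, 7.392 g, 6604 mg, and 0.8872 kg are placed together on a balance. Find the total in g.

907.906 g

In g:
  6.71 g → 6.71
  7.392 g → 7.392
  6604 mg = 6604e-3 g = 6.604
  0.8872 kg = 0.8872e3 g = 887.2
Sum: 6.71 + 7.392 + 6.604 + 887.2 = 907.906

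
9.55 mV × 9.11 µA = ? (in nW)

9.55e-3 × 9.11e-6 = 87.0005e-9 W

87.0005 nW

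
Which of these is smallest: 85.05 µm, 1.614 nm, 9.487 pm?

85.05 µm = 0.00008505 m
1.614 nm = 0.000000001614 m
9.487 pm = 0.000000000009487 m

9.487 pm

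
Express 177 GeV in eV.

giga = 1e9, (no prefix) = 1e0; factor is 1e9.
177 × 1e9 = 177000000000

177000000000 eV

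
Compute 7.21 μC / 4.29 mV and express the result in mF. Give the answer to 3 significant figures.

1.68 mF

(7.21 × 10^-6) / (4.29 × 10^-3) = 1.6807 × 10^-3 F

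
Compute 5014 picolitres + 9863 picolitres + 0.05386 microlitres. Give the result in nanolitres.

In nanolitres:
  5014 picolitres = 5014e-3 nanolitres = 5.014
  9863 picolitres = 9863e-3 nanolitres = 9.863
  0.05386 microlitres = 0.05386e3 nanolitres = 53.86
Sum: 5.014 + 9.863 + 53.86 = 68.737

68.737 nanolitres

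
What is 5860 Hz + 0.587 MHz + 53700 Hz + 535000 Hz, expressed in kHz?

1181.56 kHz

In kHz:
  5860 Hz = 5860 × 10^-3 kHz = 5.86
  0.587 MHz = 0.587 × 10^3 kHz = 587
  53700 Hz = 53700 × 10^-3 kHz = 53.7
  535000 Hz = 535000 × 10^-3 kHz = 535
Sum: 5.86 + 587 + 53.7 + 535 = 1181.56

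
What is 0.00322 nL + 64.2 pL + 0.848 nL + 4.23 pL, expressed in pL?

919.65 pL

In pL:
  0.00322 nL = 0.00322 × 10^3 pL = 3.22
  64.2 pL → 64.2
  0.848 nL = 0.848 × 10^3 pL = 848
  4.23 pL → 4.23
Sum: 3.22 + 64.2 + 848 + 4.23 = 919.65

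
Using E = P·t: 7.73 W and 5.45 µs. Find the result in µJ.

42.1285 µJ

7.73 × 5.45 × 10^-6 = 42.1285 × 10^-6 J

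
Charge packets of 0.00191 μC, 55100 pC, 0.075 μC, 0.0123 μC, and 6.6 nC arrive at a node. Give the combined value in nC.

150.91 nC

In nC:
  0.00191 μC = 0.00191 × 10³ nC = 1.91
  55100 pC = 55100 × 10⁻³ nC = 55.1
  0.075 μC = 0.075 × 10³ nC = 75
  0.0123 μC = 0.0123 × 10³ nC = 12.3
  6.6 nC → 6.6
Sum: 1.91 + 55.1 + 75 + 12.3 + 6.6 = 150.91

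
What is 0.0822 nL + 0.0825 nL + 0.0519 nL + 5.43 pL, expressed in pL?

222.03 pL

In pL:
  0.0822 nL = 0.0822 × 10^3 pL = 82.2
  0.0825 nL = 0.0825 × 10^3 pL = 82.5
  0.0519 nL = 0.0519 × 10^3 pL = 51.9
  5.43 pL → 5.43
Sum: 82.2 + 82.5 + 51.9 + 5.43 = 222.03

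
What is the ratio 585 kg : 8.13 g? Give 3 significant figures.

(585 × 10^3) / (8.13) = 71.96 × 10^3

72000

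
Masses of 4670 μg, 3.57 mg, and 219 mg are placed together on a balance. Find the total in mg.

In mg:
  4670 μg = 4670 × 10^-3 mg = 4.67
  3.57 mg → 3.57
  219 mg → 219
Sum: 4.67 + 3.57 + 219 = 227.24

227.24 mg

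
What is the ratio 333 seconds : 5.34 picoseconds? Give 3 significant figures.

62400000000000

(333) / (5.34 × 10^-12) = 62.36 × 10^12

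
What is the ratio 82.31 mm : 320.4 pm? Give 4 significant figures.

(82.31 × 10^-3) / (320.4 × 10^-12) = 0.2569 × 10^9

256900000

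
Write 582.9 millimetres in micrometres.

582900 micrometres

milli = 1e-3, micro = 1e-6; factor is 1e3.
582.9 × 1e3 = 582900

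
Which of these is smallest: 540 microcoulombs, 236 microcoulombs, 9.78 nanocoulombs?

9.78 nanocoulombs

540 microcoulombs = 0.00054 coulombs
236 microcoulombs = 0.000236 coulombs
9.78 nanocoulombs = 0.00000000978 coulombs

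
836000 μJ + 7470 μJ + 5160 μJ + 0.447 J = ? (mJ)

1295.63 mJ

In mJ:
  836000 μJ = 836000e-3 mJ = 836
  7470 μJ = 7470e-3 mJ = 7.47
  5160 μJ = 5160e-3 mJ = 5.16
  0.447 J = 0.447e3 mJ = 447
Sum: 836 + 7.47 + 5.16 + 447 = 1295.63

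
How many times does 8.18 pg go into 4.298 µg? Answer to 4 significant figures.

(4.298 × 10⁻⁶) / (8.18 × 10⁻¹²) = 0.52543 × 10⁶

525400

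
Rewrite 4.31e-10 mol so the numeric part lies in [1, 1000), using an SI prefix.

431 pmol

= 431e-12 mol; 1e-12 is pico.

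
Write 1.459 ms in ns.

1459000 ns

milli = 10⁻³, nano = 10⁻⁹; factor is 10⁶.
1.459 × 10⁶ = 1459000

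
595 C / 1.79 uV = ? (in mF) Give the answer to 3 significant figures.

(595) / (1.79 × 10^-6) = 332.4 × 10^6 F

332000000000 mF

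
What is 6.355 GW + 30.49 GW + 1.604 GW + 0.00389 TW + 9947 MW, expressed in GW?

In GW:
  6.355 GW → 6.355
  30.49 GW → 30.49
  1.604 GW → 1.604
  0.00389 TW = 0.00389 × 10^3 GW = 3.89
  9947 MW = 9947 × 10^-3 GW = 9.947
Sum: 6.355 + 30.49 + 1.604 + 3.89 + 9.947 = 52.286

52.286 GW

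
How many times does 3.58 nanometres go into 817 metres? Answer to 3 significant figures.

228000000000

(817) / (3.58 × 10^-9) = 228.2 × 10^9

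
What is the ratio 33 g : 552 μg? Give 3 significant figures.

59800

(33) / (552 × 10⁻⁶) = 0.05978 × 10⁶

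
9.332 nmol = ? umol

nano = 10^-9, micro = 10^-6; factor is 10^-3.
9.332 × 10^-3 = 0.009332

0.009332 umol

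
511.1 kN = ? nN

511100000000000 nN

kilo = 1e3, nano = 1e-9; factor is 1e12.
511.1 × 1e12 = 511100000000000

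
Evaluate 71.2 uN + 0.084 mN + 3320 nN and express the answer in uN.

In uN:
  71.2 uN → 71.2
  0.084 mN = 0.084 × 10³ uN = 84
  3320 nN = 3320 × 10⁻³ uN = 3.32
Sum: 71.2 + 84 + 3.32 = 158.52

158.52 uN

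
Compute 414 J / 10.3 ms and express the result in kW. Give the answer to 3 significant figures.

(414) / (10.3e-3) = 40.194e3 W

40.2 kW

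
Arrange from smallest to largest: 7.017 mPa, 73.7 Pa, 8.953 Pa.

7.017 mPa = 0.007017 Pa
73.7 Pa = 73.7 Pa
8.953 Pa = 8.953 Pa

7.017 mPa < 8.953 Pa < 73.7 Pa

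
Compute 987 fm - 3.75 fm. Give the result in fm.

In fm:
  987 fm → 987
  3.75 fm → 3.75
Difference: 987 - 3.75 = 983.25

983.25 fm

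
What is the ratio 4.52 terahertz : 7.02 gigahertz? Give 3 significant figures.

644

(4.52 × 10^12) / (7.02 × 10^9) = 0.6439 × 10^3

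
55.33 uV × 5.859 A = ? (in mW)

55.33 × 10⁻⁶ × 5.859 = 324.17847 × 10⁻⁶ W

0.32417847 mW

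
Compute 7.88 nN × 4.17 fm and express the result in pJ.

0.0000000000328596 pJ

7.88 × 10⁻⁹ × 4.17 × 10⁻¹⁵ = 32.8596 × 10⁻²⁴ J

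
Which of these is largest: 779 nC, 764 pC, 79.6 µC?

79.6 µC

779 nC = 0.000000779 C
764 pC = 0.000000000764 C
79.6 µC = 0.0000796 C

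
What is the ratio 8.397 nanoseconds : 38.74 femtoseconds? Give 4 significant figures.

(8.397 × 10^-9) / (38.74 × 10^-15) = 0.21675 × 10^6

216800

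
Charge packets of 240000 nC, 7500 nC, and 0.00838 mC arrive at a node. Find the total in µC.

In µC:
  240000 nC = 240000 × 10⁻³ µC = 240
  7500 nC = 7500 × 10⁻³ µC = 7.5
  0.00838 mC = 0.00838 × 10³ µC = 8.38
Sum: 240 + 7.5 + 8.38 = 255.88

255.88 µC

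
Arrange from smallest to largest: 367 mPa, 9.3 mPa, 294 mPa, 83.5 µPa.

367 mPa = 0.367 Pa
9.3 mPa = 0.0093 Pa
294 mPa = 0.294 Pa
83.5 µPa = 0.0000835 Pa

83.5 µPa < 9.3 mPa < 294 mPa < 367 mPa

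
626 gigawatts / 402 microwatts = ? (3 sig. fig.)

1560000000000000

(626e9) / (402e-6) = 1.557e15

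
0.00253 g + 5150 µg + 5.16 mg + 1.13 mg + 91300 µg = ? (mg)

In mg:
  0.00253 g = 0.00253 × 10³ mg = 2.53
  5150 µg = 5150 × 10⁻³ mg = 5.15
  5.16 mg → 5.16
  1.13 mg → 1.13
  91300 µg = 91300 × 10⁻³ mg = 91.3
Sum: 2.53 + 5.15 + 5.16 + 1.13 + 91.3 = 105.27

105.27 mg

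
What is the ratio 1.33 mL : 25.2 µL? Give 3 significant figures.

52.8

(1.33e-3) / (25.2e-6) = 0.05278e3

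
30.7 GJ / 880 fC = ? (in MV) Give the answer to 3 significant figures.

(30.7e9) / (880e-15) = 0.034886e24 V

34900000000000000 MV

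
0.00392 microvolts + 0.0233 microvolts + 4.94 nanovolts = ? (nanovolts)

32.16 nanovolts

In nanovolts:
  0.00392 microvolts = 0.00392 × 10³ nanovolts = 3.92
  0.0233 microvolts = 0.0233 × 10³ nanovolts = 23.3
  4.94 nanovolts → 4.94
Sum: 3.92 + 23.3 + 4.94 = 32.16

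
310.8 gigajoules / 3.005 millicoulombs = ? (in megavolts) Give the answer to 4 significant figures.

(310.8e9) / (3.005e-3) = 103.428e12 V

103400000 megavolts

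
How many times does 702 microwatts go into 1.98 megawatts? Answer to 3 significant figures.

(1.98 × 10^6) / (702 × 10^-6) = 0.002821 × 10^12

2820000000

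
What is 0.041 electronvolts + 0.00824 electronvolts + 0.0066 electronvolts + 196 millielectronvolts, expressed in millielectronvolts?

In millielectronvolts:
  0.041 electronvolts = 0.041 × 10^3 millielectronvolts = 41
  0.00824 electronvolts = 0.00824 × 10^3 millielectronvolts = 8.24
  0.0066 electronvolts = 0.0066 × 10^3 millielectronvolts = 6.6
  196 millielectronvolts → 196
Sum: 41 + 8.24 + 6.6 + 196 = 251.84

251.84 millielectronvolts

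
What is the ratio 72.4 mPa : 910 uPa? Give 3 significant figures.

79.6

(72.4e-3) / (910e-6) = 0.07956e3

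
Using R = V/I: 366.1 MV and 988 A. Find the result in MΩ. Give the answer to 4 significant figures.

0.3705 MΩ

(366.1 × 10⁶) / (988) = 0.370547 × 10⁶ Ω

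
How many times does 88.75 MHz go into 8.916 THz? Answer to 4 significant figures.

(8.916e12) / (88.75e6) = 0.10046e6

100500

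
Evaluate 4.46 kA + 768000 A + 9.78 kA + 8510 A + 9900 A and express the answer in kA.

In kA:
  4.46 kA → 4.46
  768000 A = 768000 × 10⁻³ kA = 768
  9.78 kA → 9.78
  8510 A = 8510 × 10⁻³ kA = 8.51
  9900 A = 9900 × 10⁻³ kA = 9.9
Sum: 4.46 + 768 + 9.78 + 8.51 + 9.9 = 800.65

800.65 kA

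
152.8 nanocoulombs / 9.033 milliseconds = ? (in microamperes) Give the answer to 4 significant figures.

(152.8 × 10^-9) / (9.033 × 10^-3) = 16.9158 × 10^-6 A

16.92 microamperes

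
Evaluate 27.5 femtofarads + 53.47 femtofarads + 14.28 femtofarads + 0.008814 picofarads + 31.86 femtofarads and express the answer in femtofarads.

135.924 femtofarads

In femtofarads:
  27.5 femtofarads → 27.5
  53.47 femtofarads → 53.47
  14.28 femtofarads → 14.28
  0.008814 picofarads = 0.008814e3 femtofarads = 8.814
  31.86 femtofarads → 31.86
Sum: 27.5 + 53.47 + 14.28 + 8.814 + 31.86 = 135.924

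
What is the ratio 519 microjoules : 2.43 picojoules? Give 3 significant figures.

214000000

(519 × 10^-6) / (2.43 × 10^-12) = 213.6 × 10^6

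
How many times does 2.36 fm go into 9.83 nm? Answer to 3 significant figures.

4170000

(9.83 × 10⁻⁹) / (2.36 × 10⁻¹⁵) = 4.165 × 10⁶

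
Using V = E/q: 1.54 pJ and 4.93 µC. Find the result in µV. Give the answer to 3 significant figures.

0.312 µV

(1.54 × 10⁻¹²) / (4.93 × 10⁻⁶) = 0.31237 × 10⁻⁶ V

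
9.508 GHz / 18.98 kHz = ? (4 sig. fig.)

(9.508 × 10⁹) / (18.98 × 10³) = 0.50095 × 10⁶

500900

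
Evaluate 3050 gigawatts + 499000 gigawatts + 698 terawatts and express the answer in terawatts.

In terawatts:
  3050 gigawatts = 3050 × 10^-3 terawatts = 3.05
  499000 gigawatts = 499000 × 10^-3 terawatts = 499
  698 terawatts → 698
Sum: 3.05 + 499 + 698 = 1200.05

1200.05 terawatts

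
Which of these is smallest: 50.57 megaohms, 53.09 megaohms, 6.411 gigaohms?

50.57 megaohms

50.57 megaohms = 50570000 ohms
53.09 megaohms = 53090000 ohms
6.411 gigaohms = 6411000000 ohms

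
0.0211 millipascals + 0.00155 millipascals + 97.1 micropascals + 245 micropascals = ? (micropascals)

In micropascals:
  0.0211 millipascals = 0.0211 × 10^3 micropascals = 21.1
  0.00155 millipascals = 0.00155 × 10^3 micropascals = 1.55
  97.1 micropascals → 97.1
  245 micropascals → 245
Sum: 21.1 + 1.55 + 97.1 + 245 = 364.75

364.75 micropascals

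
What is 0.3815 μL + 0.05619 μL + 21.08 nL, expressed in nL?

458.77 nL

In nL:
  0.3815 μL = 0.3815e3 nL = 381.5
  0.05619 μL = 0.05619e3 nL = 56.19
  21.08 nL → 21.08
Sum: 381.5 + 56.19 + 21.08 = 458.77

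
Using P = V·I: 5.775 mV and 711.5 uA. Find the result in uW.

5.775 × 10^-3 × 711.5 × 10^-6 = 4108.9125 × 10^-9 W

4.1089125 uW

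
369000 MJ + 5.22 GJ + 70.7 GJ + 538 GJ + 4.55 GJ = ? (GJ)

987.47 GJ

In GJ:
  369000 MJ = 369000 × 10^-3 GJ = 369
  5.22 GJ → 5.22
  70.7 GJ → 70.7
  538 GJ → 538
  4.55 GJ → 4.55
Sum: 369 + 5.22 + 70.7 + 538 + 4.55 = 987.47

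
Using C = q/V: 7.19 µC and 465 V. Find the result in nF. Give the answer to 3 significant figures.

15.5 nF

(7.19e-6) / (465) = 0.015462e-6 F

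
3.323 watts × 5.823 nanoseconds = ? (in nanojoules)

19.349829 nanojoules

3.323 × 5.823 × 10^-9 = 19.349829 × 10^-9 J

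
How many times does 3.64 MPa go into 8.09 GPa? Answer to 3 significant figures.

2220

(8.09 × 10^9) / (3.64 × 10^6) = 2.223 × 10^3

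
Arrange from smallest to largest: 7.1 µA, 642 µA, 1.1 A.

7.1 µA = 0.0000071 A
642 µA = 0.000642 A
1.1 A = 1.1 A

7.1 µA < 642 µA < 1.1 A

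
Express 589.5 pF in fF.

589500 fF

pico = 1e-12, femto = 1e-15; factor is 1e3.
589.5 × 1e3 = 589500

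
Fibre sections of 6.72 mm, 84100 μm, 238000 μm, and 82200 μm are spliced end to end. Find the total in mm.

411.02 mm

In mm:
  6.72 mm → 6.72
  84100 μm = 84100e-3 mm = 84.1
  238000 μm = 238000e-3 mm = 238
  82200 μm = 82200e-3 mm = 82.2
Sum: 6.72 + 84.1 + 238 + 82.2 = 411.02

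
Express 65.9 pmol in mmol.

0.0000000659 mmol

pico = 10^-12, milli = 10^-3; factor is 10^-9.
65.9 × 10^-9 = 0.0000000659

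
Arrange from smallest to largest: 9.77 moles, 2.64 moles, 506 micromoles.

506 micromoles < 2.64 moles < 9.77 moles

9.77 moles = 9.77 moles
2.64 moles = 2.64 moles
506 micromoles = 0.000506 moles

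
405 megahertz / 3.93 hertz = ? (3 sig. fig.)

103000000

(405e6) / (3.93) = 103.1e6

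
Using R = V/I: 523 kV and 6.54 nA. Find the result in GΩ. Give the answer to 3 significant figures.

80000 GΩ

(523 × 10³) / (6.54 × 10⁻⁹) = 79.969 × 10¹² Ω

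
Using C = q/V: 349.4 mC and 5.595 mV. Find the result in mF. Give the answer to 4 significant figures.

(349.4 × 10⁻³) / (5.595 × 10⁻³) = 62.4486 F

62450 mF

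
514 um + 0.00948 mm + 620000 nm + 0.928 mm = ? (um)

In um:
  514 um → 514
  0.00948 mm = 0.00948 × 10^3 um = 9.48
  620000 nm = 620000 × 10^-3 um = 620
  0.928 mm = 0.928 × 10^3 um = 928
Sum: 514 + 9.48 + 620 + 928 = 2071.48

2071.48 um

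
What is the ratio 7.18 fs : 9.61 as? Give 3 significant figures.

747

(7.18 × 10^-15) / (9.61 × 10^-18) = 0.7471 × 10^3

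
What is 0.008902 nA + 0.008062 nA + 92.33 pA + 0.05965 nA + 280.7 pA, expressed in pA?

449.644 pA

In pA:
  0.008902 nA = 0.008902e3 pA = 8.902
  0.008062 nA = 0.008062e3 pA = 8.062
  92.33 pA → 92.33
  0.05965 nA = 0.05965e3 pA = 59.65
  280.7 pA → 280.7
Sum: 8.902 + 8.062 + 92.33 + 59.65 + 280.7 = 449.644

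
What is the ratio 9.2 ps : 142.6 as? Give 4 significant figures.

64520

(9.2 × 10^-12) / (142.6 × 10^-18) = 0.064516 × 10^6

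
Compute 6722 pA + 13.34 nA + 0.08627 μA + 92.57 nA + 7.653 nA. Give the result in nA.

206.555 nA

In nA:
  6722 pA = 6722 × 10⁻³ nA = 6.722
  13.34 nA → 13.34
  0.08627 μA = 0.08627 × 10³ nA = 86.27
  92.57 nA → 92.57
  7.653 nA → 7.653
Sum: 6.722 + 13.34 + 86.27 + 92.57 + 7.653 = 206.555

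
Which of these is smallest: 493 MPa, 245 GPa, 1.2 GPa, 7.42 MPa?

7.42 MPa

493 MPa = 493000000 Pa
245 GPa = 245000000000 Pa
1.2 GPa = 1200000000 Pa
7.42 MPa = 7420000 Pa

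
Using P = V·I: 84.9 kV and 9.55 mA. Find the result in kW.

84.9e3 × 9.55e-3 = 810.795 W

0.810795 kW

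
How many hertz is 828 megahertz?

mega = 10⁶, (no prefix) = 10⁰; factor is 10⁶.
828 × 10⁶ = 828000000

828000000 hertz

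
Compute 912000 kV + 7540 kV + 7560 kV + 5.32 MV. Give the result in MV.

932.42 MV

In MV:
  912000 kV = 912000 × 10⁻³ MV = 912
  7540 kV = 7540 × 10⁻³ MV = 7.54
  7560 kV = 7560 × 10⁻³ MV = 7.56
  5.32 MV → 5.32
Sum: 912 + 7.54 + 7.56 + 5.32 = 932.42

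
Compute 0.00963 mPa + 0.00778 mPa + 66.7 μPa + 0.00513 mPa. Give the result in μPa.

89.24 μPa

In μPa:
  0.00963 mPa = 0.00963e3 μPa = 9.63
  0.00778 mPa = 0.00778e3 μPa = 7.78
  66.7 μPa → 66.7
  0.00513 mPa = 0.00513e3 μPa = 5.13
Sum: 9.63 + 7.78 + 66.7 + 5.13 = 89.24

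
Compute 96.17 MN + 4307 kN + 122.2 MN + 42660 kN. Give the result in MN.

265.337 MN

In MN:
  96.17 MN → 96.17
  4307 kN = 4307e-3 MN = 4.307
  122.2 MN → 122.2
  42660 kN = 42660e-3 MN = 42.66
Sum: 96.17 + 4.307 + 122.2 + 42.66 = 265.337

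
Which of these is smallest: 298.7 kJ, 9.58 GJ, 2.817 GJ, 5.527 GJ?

298.7 kJ

298.7 kJ = 298700 J
9.58 GJ = 9580000000 J
2.817 GJ = 2817000000 J
5.527 GJ = 5527000000 J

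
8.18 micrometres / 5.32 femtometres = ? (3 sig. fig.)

(8.18 × 10^-6) / (5.32 × 10^-15) = 1.538 × 10^9

1540000000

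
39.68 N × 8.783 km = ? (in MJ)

0.34850944 MJ

39.68 × 8.783 × 10^3 = 348.50944 × 10^3 J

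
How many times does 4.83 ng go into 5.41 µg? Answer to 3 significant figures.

1120

(5.41e-6) / (4.83e-9) = 1.12e3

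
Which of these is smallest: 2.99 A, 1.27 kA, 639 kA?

2.99 A

2.99 A = 2.99 A
1.27 kA = 1270 A
639 kA = 639000 A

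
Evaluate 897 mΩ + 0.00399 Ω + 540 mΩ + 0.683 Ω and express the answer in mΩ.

In mΩ:
  897 mΩ → 897
  0.00399 Ω = 0.00399e3 mΩ = 3.99
  540 mΩ → 540
  0.683 Ω = 0.683e3 mΩ = 683
Sum: 897 + 3.99 + 540 + 683 = 2123.99

2123.99 mΩ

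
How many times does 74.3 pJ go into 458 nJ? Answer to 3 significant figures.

(458e-9) / (74.3e-12) = 6.164e3

6160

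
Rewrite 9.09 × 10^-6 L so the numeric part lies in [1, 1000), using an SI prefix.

9.09 μL

= 9.09 × 10^-6 L; 10^-6 is micro.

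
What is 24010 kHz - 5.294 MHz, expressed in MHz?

In MHz:
  24010 kHz = 24010e-3 MHz = 24.01
  5.294 MHz → 5.294
Difference: 24.01 - 5.294 = 18.716

18.716 MHz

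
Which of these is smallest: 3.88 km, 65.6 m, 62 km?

3.88 km = 3880 m
65.6 m = 65.6 m
62 km = 62000 m

65.6 m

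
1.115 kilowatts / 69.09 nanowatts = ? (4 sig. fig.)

(1.115 × 10^3) / (69.09 × 10^-9) = 0.016138 × 10^12

16140000000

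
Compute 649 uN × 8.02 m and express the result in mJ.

5.20498 mJ

649 × 10⁻⁶ × 8.02 = 5204.98 × 10⁻⁶ J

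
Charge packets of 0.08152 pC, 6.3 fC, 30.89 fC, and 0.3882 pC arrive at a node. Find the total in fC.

506.91 fC

In fC:
  0.08152 pC = 0.08152e3 fC = 81.52
  6.3 fC → 6.3
  30.89 fC → 30.89
  0.3882 pC = 0.3882e3 fC = 388.2
Sum: 81.52 + 6.3 + 30.89 + 388.2 = 506.91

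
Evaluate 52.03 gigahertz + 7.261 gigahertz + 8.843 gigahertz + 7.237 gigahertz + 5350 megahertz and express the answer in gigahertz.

In gigahertz:
  52.03 gigahertz → 52.03
  7.261 gigahertz → 7.261
  8.843 gigahertz → 8.843
  7.237 gigahertz → 7.237
  5350 megahertz = 5350 × 10^-3 gigahertz = 5.35
Sum: 52.03 + 7.261 + 8.843 + 7.237 + 5.35 = 80.721

80.721 gigahertz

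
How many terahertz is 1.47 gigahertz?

0.00147 terahertz

giga = 10⁹, tera = 10¹²; factor is 10⁻³.
1.47 × 10⁻³ = 0.00147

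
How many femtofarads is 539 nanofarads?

nano = 10⁻⁹, femto = 10⁻¹⁵; factor is 10⁶.
539 × 10⁶ = 539000000

539000000 femtofarads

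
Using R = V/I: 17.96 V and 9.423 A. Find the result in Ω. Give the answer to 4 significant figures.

(17.96) / (9.423) = 1.90597 Ω

1.906 Ω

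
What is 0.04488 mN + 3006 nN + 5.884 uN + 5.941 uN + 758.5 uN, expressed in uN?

818.211 uN

In uN:
  0.04488 mN = 0.04488 × 10³ uN = 44.88
  3006 nN = 3006 × 10⁻³ uN = 3.006
  5.884 uN → 5.884
  5.941 uN → 5.941
  758.5 uN → 758.5
Sum: 44.88 + 3.006 + 5.884 + 5.941 + 758.5 = 818.211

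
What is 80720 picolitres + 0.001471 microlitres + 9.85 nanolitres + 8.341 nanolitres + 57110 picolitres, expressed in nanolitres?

157.492 nanolitres

In nanolitres:
  80720 picolitres = 80720e-3 nanolitres = 80.72
  0.001471 microlitres = 0.001471e3 nanolitres = 1.471
  9.85 nanolitres → 9.85
  8.341 nanolitres → 8.341
  57110 picolitres = 57110e-3 nanolitres = 57.11
Sum: 80.72 + 1.471 + 9.85 + 8.341 + 57.11 = 157.492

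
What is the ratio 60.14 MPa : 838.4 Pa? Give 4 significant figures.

71730

(60.14 × 10⁶) / (838.4) = 0.071732 × 10⁶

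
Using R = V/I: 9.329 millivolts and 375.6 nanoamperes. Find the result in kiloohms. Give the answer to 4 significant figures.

24.84 kiloohms

(9.329 × 10⁻³) / (375.6 × 10⁻⁹) = 0.0248376 × 10⁶ Ω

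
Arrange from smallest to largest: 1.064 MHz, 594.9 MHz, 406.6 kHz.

1.064 MHz = 1064000 Hz
594.9 MHz = 594900000 Hz
406.6 kHz = 406600 Hz

406.6 kHz < 1.064 MHz < 594.9 MHz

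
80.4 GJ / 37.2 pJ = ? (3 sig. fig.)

(80.4e9) / (37.2e-12) = 2.161e21

2160000000000000000000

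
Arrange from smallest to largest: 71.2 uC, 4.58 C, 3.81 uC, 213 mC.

71.2 uC = 0.0000712 C
4.58 C = 4.58 C
3.81 uC = 0.00000381 C
213 mC = 0.213 C

3.81 uC < 71.2 uC < 213 mC < 4.58 C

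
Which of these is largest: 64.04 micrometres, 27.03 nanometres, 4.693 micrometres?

64.04 micrometres

64.04 micrometres = 0.00006404 metres
27.03 nanometres = 0.00000002703 metres
4.693 micrometres = 0.000004693 metres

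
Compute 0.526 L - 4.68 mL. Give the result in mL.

In mL:
  0.526 L = 0.526 × 10³ mL = 526
  4.68 mL → 4.68
Difference: 526 - 4.68 = 521.32

521.32 mL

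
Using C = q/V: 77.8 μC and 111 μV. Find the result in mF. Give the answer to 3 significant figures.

(77.8 × 10^-6) / (111 × 10^-6) = 0.7009 F

701 mF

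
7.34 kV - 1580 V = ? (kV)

In kV:
  7.34 kV → 7.34
  1580 V = 1580e-3 kV = 1.58
Difference: 7.34 - 1.58 = 5.76

5.76 kV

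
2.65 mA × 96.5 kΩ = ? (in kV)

2.65e-3 × 96.5e3 = 255.725 V

0.255725 kV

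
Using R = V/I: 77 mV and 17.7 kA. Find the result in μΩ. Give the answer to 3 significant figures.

(77 × 10⁻³) / (17.7 × 10³) = 4.3503 × 10⁻⁶ Ω

4.35 μΩ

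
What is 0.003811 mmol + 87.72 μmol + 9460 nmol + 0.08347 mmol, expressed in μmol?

184.461 μmol

In μmol:
  0.003811 mmol = 0.003811 × 10³ μmol = 3.811
  87.72 μmol → 87.72
  9460 nmol = 9460 × 10⁻³ μmol = 9.46
  0.08347 mmol = 0.08347 × 10³ μmol = 83.47
Sum: 3.811 + 87.72 + 9.46 + 83.47 = 184.461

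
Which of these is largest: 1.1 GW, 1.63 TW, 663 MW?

1.1 GW = 1100000000 W
1.63 TW = 1630000000000 W
663 MW = 663000000 W

1.63 TW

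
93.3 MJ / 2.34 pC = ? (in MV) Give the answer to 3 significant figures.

(93.3 × 10⁶) / (2.34 × 10⁻¹²) = 39.872 × 10¹⁸ V

39900000000000 MV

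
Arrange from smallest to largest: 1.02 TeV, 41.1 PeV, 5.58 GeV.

5.58 GeV < 1.02 TeV < 41.1 PeV

1.02 TeV = 1020000000000 eV
41.1 PeV = 41100000000000000 eV
5.58 GeV = 5580000000 eV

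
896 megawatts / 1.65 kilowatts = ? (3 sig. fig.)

543000

(896 × 10⁶) / (1.65 × 10³) = 543 × 10³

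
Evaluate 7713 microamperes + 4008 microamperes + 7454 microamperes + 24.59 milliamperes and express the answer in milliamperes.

In milliamperes:
  7713 microamperes = 7713e-3 milliamperes = 7.713
  4008 microamperes = 4008e-3 milliamperes = 4.008
  7454 microamperes = 7454e-3 milliamperes = 7.454
  24.59 milliamperes → 24.59
Sum: 7.713 + 4.008 + 7.454 + 24.59 = 43.765

43.765 milliamperes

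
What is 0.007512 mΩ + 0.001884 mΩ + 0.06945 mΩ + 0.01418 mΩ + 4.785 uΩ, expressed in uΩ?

97.811 uΩ

In uΩ:
  0.007512 mΩ = 0.007512 × 10³ uΩ = 7.512
  0.001884 mΩ = 0.001884 × 10³ uΩ = 1.884
  0.06945 mΩ = 0.06945 × 10³ uΩ = 69.45
  0.01418 mΩ = 0.01418 × 10³ uΩ = 14.18
  4.785 uΩ → 4.785
Sum: 7.512 + 1.884 + 69.45 + 14.18 + 4.785 = 97.811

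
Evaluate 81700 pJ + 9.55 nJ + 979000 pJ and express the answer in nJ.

1070.25 nJ

In nJ:
  81700 pJ = 81700 × 10⁻³ nJ = 81.7
  9.55 nJ → 9.55
  979000 pJ = 979000 × 10⁻³ nJ = 979
Sum: 81.7 + 9.55 + 979 = 1070.25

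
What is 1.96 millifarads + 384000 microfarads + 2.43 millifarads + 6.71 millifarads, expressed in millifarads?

395.1 millifarads

In millifarads:
  1.96 millifarads → 1.96
  384000 microfarads = 384000 × 10⁻³ millifarads = 384
  2.43 millifarads → 2.43
  6.71 millifarads → 6.71
Sum: 1.96 + 384 + 2.43 + 6.71 = 395.1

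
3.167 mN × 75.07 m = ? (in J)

3.167e-3 × 75.07 = 237.74669e-3 J

0.23774669 J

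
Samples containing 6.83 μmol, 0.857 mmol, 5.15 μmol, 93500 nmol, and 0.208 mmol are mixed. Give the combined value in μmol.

1170.48 μmol

In μmol:
  6.83 μmol → 6.83
  0.857 mmol = 0.857 × 10^3 μmol = 857
  5.15 μmol → 5.15
  93500 nmol = 93500 × 10^-3 μmol = 93.5
  0.208 mmol = 0.208 × 10^3 μmol = 208
Sum: 6.83 + 857 + 5.15 + 93.5 + 208 = 1170.48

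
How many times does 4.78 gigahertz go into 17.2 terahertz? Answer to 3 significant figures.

(17.2e12) / (4.78e9) = 3.598e3

3600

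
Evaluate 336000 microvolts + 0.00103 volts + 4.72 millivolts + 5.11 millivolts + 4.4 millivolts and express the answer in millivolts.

351.26 millivolts

In millivolts:
  336000 microvolts = 336000 × 10⁻³ millivolts = 336
  0.00103 volts = 0.00103 × 10³ millivolts = 1.03
  4.72 millivolts → 4.72
  5.11 millivolts → 5.11
  4.4 millivolts → 4.4
Sum: 336 + 1.03 + 4.72 + 5.11 + 4.4 = 351.26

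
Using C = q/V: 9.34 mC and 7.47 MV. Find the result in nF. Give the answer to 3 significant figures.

1.25 nF

(9.34e-3) / (7.47e6) = 1.2503e-9 F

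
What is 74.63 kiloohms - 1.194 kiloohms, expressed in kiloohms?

73.436 kiloohms

In kiloohms:
  74.63 kiloohms → 74.63
  1.194 kiloohms → 1.194
Difference: 74.63 - 1.194 = 73.436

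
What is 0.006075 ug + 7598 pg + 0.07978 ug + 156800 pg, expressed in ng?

In ng:
  0.006075 ug = 0.006075 × 10^3 ng = 6.075
  7598 pg = 7598 × 10^-3 ng = 7.598
  0.07978 ug = 0.07978 × 10^3 ng = 79.78
  156800 pg = 156800 × 10^-3 ng = 156.8
Sum: 6.075 + 7.598 + 79.78 + 156.8 = 250.253

250.253 ng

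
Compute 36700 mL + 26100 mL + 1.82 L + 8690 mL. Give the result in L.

73.31 L

In L:
  36700 mL = 36700e-3 L = 36.7
  26100 mL = 26100e-3 L = 26.1
  1.82 L → 1.82
  8690 mL = 8690e-3 L = 8.69
Sum: 36.7 + 26.1 + 1.82 + 8.69 = 73.31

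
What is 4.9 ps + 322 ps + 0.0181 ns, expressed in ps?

345 ps

In ps:
  4.9 ps → 4.9
  322 ps → 322
  0.0181 ns = 0.0181e3 ps = 18.1
Sum: 4.9 + 322 + 18.1 = 345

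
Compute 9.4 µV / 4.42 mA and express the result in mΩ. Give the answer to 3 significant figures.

(9.4 × 10⁻⁶) / (4.42 × 10⁻³) = 2.1267 × 10⁻³ Ω

2.13 mΩ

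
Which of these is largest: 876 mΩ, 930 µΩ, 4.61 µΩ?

876 mΩ = 0.876 Ω
930 µΩ = 0.00093 Ω
4.61 µΩ = 0.00000461 Ω

876 mΩ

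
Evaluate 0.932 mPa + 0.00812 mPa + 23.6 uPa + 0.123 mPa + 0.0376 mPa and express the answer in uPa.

In uPa:
  0.932 mPa = 0.932e3 uPa = 932
  0.00812 mPa = 0.00812e3 uPa = 8.12
  23.6 uPa → 23.6
  0.123 mPa = 0.123e3 uPa = 123
  0.0376 mPa = 0.0376e3 uPa = 37.6
Sum: 932 + 8.12 + 23.6 + 123 + 37.6 = 1124.32

1124.32 uPa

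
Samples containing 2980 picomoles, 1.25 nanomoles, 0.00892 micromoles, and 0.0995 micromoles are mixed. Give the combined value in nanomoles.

112.65 nanomoles

In nanomoles:
  2980 picomoles = 2980 × 10^-3 nanomoles = 2.98
  1.25 nanomoles → 1.25
  0.00892 micromoles = 0.00892 × 10^3 nanomoles = 8.92
  0.0995 micromoles = 0.0995 × 10^3 nanomoles = 99.5
Sum: 2.98 + 1.25 + 8.92 + 99.5 = 112.65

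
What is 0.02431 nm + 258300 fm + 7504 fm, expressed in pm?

In pm:
  0.02431 nm = 0.02431e3 pm = 24.31
  258300 fm = 258300e-3 pm = 258.3
  7504 fm = 7504e-3 pm = 7.504
Sum: 24.31 + 258.3 + 7.504 = 290.114

290.114 pm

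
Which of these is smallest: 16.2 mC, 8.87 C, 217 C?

16.2 mC

16.2 mC = 0.0162 C
8.87 C = 8.87 C
217 C = 217 C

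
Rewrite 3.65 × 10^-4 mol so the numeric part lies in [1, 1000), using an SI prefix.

365 µmol

= 365 × 10^-6 mol; 10^-6 is micro.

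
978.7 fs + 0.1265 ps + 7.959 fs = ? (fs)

In fs:
  978.7 fs → 978.7
  0.1265 ps = 0.1265 × 10^3 fs = 126.5
  7.959 fs → 7.959
Sum: 978.7 + 126.5 + 7.959 = 1113.159

1113.159 fs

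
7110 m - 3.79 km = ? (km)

3.32 km

In km:
  7110 m = 7110 × 10^-3 km = 7.11
  3.79 km → 3.79
Difference: 7.11 - 3.79 = 3.32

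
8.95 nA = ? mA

nano = 10⁻⁹, milli = 10⁻³; factor is 10⁻⁶.
8.95 × 10⁻⁶ = 0.00000895

0.00000895 mA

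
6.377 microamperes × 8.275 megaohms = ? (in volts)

52.769675 volts

6.377e-6 × 8.275e6 = 52.769675 V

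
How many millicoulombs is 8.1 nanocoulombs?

0.0000081 millicoulombs

nano = 1e-9, milli = 1e-3; factor is 1e-6.
8.1 × 1e-6 = 0.0000081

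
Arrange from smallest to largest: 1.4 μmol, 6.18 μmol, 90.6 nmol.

1.4 μmol = 0.0000014 mol
6.18 μmol = 0.00000618 mol
90.6 nmol = 0.0000000906 mol

90.6 nmol < 1.4 μmol < 6.18 μmol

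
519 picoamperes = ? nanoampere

pico = 10^-12, nano = 10^-9; factor is 10^-3.
519 × 10^-3 = 0.519

0.519 nanoamperes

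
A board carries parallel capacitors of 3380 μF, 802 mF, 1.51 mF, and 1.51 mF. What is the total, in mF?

808.4 mF

In mF:
  3380 μF = 3380 × 10^-3 mF = 3.38
  802 mF → 802
  1.51 mF → 1.51
  1.51 mF → 1.51
Sum: 3.38 + 802 + 1.51 + 1.51 = 808.4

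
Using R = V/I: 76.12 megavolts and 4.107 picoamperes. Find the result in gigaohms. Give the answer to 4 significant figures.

18530000000 gigaohms

(76.12 × 10^6) / (4.107 × 10^-12) = 18.5342 × 10^18 Ω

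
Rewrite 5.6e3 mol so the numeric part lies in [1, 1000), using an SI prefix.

5.6 kmol

= 5.6e3 mol; 1e3 is kilo.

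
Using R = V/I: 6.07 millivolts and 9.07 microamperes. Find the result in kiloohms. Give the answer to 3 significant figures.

0.669 kiloohms

(6.07 × 10^-3) / (9.07 × 10^-6) = 0.66924 × 10^3 Ω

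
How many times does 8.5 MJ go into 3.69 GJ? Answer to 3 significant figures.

434

(3.69e9) / (8.5e6) = 0.4341e3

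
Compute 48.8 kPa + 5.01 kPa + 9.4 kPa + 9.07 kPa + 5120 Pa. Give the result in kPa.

In kPa:
  48.8 kPa → 48.8
  5.01 kPa → 5.01
  9.4 kPa → 9.4
  9.07 kPa → 9.07
  5120 Pa = 5120e-3 kPa = 5.12
Sum: 48.8 + 5.01 + 9.4 + 9.07 + 5.12 = 77.4

77.4 kPa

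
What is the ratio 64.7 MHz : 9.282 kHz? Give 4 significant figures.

(64.7 × 10⁶) / (9.282 × 10³) = 6.9705 × 10³

6970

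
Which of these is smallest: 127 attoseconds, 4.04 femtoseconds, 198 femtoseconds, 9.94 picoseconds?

127 attoseconds

127 attoseconds = 0.000000000000000127 seconds
4.04 femtoseconds = 0.00000000000000404 seconds
198 femtoseconds = 0.000000000000198 seconds
9.94 picoseconds = 0.00000000000994 seconds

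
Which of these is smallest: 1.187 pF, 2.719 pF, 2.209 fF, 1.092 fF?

1.187 pF = 0.000000000001187 F
2.719 pF = 0.000000000002719 F
2.209 fF = 0.000000000000002209 F
1.092 fF = 0.000000000000001092 F

1.092 fF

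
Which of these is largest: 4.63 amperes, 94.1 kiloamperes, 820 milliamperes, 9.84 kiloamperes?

4.63 amperes = 4.63 amperes
94.1 kiloamperes = 94100 amperes
820 milliamperes = 0.82 amperes
9.84 kiloamperes = 9840 amperes

94.1 kiloamperes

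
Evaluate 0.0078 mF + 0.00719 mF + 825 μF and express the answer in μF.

839.99 μF

In μF:
  0.0078 mF = 0.0078 × 10^3 μF = 7.8
  0.00719 mF = 0.00719 × 10^3 μF = 7.19
  825 μF → 825
Sum: 7.8 + 7.19 + 825 = 839.99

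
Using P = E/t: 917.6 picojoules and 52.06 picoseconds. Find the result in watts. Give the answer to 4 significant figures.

(917.6e-12) / (52.06e-12) = 17.6258 W

17.63 watts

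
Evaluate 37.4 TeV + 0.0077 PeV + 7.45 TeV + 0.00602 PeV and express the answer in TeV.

58.57 TeV

In TeV:
  37.4 TeV → 37.4
  0.0077 PeV = 0.0077 × 10³ TeV = 7.7
  7.45 TeV → 7.45
  0.00602 PeV = 0.00602 × 10³ TeV = 6.02
Sum: 37.4 + 7.7 + 7.45 + 6.02 = 58.57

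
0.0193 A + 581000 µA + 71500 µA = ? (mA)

671.8 mA

In mA:
  0.0193 A = 0.0193 × 10³ mA = 19.3
  581000 µA = 581000 × 10⁻³ mA = 581
  71500 µA = 71500 × 10⁻³ mA = 71.5
Sum: 19.3 + 581 + 71.5 = 671.8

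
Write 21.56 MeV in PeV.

0.00000002156 PeV

mega = 1e6, peta = 1e15; factor is 1e-9.
21.56 × 1e-9 = 0.00000002156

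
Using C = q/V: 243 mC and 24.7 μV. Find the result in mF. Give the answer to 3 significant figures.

(243 × 10⁻³) / (24.7 × 10⁻⁶) = 9.8381 × 10³ F

9840000 mF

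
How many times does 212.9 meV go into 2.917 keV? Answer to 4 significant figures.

(2.917 × 10³) / (212.9 × 10⁻³) = 0.013701 × 10⁶

13700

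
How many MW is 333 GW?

333000 MW

giga = 10^9, mega = 10^6; factor is 10^3.
333 × 10^3 = 333000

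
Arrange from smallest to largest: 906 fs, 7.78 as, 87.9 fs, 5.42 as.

5.42 as < 7.78 as < 87.9 fs < 906 fs

906 fs = 0.000000000000906 s
7.78 as = 0.00000000000000000778 s
87.9 fs = 0.0000000000000879 s
5.42 as = 0.00000000000000000542 s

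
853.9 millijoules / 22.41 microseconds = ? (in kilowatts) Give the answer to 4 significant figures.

(853.9e-3) / (22.41e-6) = 38.1035e3 W

38.10 kilowatts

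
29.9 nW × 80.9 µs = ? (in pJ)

2.41891 pJ

29.9 × 10^-9 × 80.9 × 10^-6 = 2418.91 × 10^-15 J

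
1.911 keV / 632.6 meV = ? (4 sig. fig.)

(1.911 × 10^3) / (632.6 × 10^-3) = 0.0030209 × 10^6

3021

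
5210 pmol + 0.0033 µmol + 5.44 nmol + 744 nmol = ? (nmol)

In nmol:
  5210 pmol = 5210 × 10^-3 nmol = 5.21
  0.0033 µmol = 0.0033 × 10^3 nmol = 3.3
  5.44 nmol → 5.44
  744 nmol → 744
Sum: 5.21 + 3.3 + 5.44 + 744 = 757.95

757.95 nmol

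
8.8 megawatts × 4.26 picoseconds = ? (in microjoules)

8.8 × 10⁶ × 4.26 × 10⁻¹² = 37.488 × 10⁻⁶ J

37.488 microjoules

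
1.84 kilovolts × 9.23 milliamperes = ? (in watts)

16.9832 watts

1.84e3 × 9.23e-3 = 16.9832 W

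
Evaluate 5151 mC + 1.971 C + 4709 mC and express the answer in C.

In C:
  5151 mC = 5151e-3 C = 5.151
  1.971 C → 1.971
  4709 mC = 4709e-3 C = 4.709
Sum: 5.151 + 1.971 + 4.709 = 11.831

11.831 C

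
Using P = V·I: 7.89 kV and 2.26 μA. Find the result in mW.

7.89 × 10³ × 2.26 × 10⁻⁶ = 17.8314 × 10⁻³ W

17.8314 mW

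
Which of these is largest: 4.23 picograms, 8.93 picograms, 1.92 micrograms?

1.92 micrograms

4.23 picograms = 0.00000000000423 grams
8.93 picograms = 0.00000000000893 grams
1.92 micrograms = 0.00000192 grams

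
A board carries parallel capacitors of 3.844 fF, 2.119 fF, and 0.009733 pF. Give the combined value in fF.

In fF:
  3.844 fF → 3.844
  2.119 fF → 2.119
  0.009733 pF = 0.009733 × 10³ fF = 9.733
Sum: 3.844 + 2.119 + 9.733 = 15.696

15.696 fF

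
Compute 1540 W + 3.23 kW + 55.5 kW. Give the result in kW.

60.27 kW

In kW:
  1540 W = 1540e-3 kW = 1.54
  3.23 kW → 3.23
  55.5 kW → 55.5
Sum: 1.54 + 3.23 + 55.5 = 60.27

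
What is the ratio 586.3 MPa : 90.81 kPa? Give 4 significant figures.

6456

(586.3 × 10^6) / (90.81 × 10^3) = 6.4563 × 10^3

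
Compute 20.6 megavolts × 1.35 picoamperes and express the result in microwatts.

20.6e6 × 1.35e-12 = 27.81e-6 W

27.81 microwatts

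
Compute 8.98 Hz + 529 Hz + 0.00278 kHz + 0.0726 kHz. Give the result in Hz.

In Hz:
  8.98 Hz → 8.98
  529 Hz → 529
  0.00278 kHz = 0.00278 × 10³ Hz = 2.78
  0.0726 kHz = 0.0726 × 10³ Hz = 72.6
Sum: 8.98 + 529 + 2.78 + 72.6 = 613.36

613.36 Hz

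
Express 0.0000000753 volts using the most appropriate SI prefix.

= 75.3 × 10⁻⁹ volts; 10⁻⁹ is nano.

75.3 nanovolts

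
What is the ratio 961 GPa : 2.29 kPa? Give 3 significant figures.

(961 × 10⁹) / (2.29 × 10³) = 419.7 × 10⁶

420000000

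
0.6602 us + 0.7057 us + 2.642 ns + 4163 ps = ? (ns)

In ns:
  0.6602 us = 0.6602 × 10³ ns = 660.2
  0.7057 us = 0.7057 × 10³ ns = 705.7
  2.642 ns → 2.642
  4163 ps = 4163 × 10⁻³ ns = 4.163
Sum: 660.2 + 705.7 + 2.642 + 4.163 = 1372.705

1372.705 ns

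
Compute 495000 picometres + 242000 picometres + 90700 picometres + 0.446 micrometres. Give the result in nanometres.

1273.7 nanometres

In nanometres:
  495000 picometres = 495000e-3 nanometres = 495
  242000 picometres = 242000e-3 nanometres = 242
  90700 picometres = 90700e-3 nanometres = 90.7
  0.446 micrometres = 0.446e3 nanometres = 446
Sum: 495 + 242 + 90.7 + 446 = 1273.7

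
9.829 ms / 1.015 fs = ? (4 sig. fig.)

(9.829e-3) / (1.015e-15) = 9.6837e12

9684000000000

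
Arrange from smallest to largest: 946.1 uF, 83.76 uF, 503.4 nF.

503.4 nF < 83.76 uF < 946.1 uF

946.1 uF = 0.0009461 F
83.76 uF = 0.00008376 F
503.4 nF = 0.0000005034 F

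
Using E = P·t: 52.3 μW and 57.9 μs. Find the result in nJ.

52.3 × 10^-6 × 57.9 × 10^-6 = 3028.17 × 10^-12 J

3.02817 nJ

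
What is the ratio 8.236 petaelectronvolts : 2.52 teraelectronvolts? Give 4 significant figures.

3268

(8.236 × 10¹⁵) / (2.52 × 10¹²) = 3.2683 × 10³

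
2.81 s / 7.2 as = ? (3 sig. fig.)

390000000000000000

(2.81) / (7.2 × 10⁻¹⁸) = 0.3903 × 10¹⁸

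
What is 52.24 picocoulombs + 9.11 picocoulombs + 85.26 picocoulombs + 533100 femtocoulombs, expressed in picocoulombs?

679.71 picocoulombs

In picocoulombs:
  52.24 picocoulombs → 52.24
  9.11 picocoulombs → 9.11
  85.26 picocoulombs → 85.26
  533100 femtocoulombs = 533100 × 10^-3 picocoulombs = 533.1
Sum: 52.24 + 9.11 + 85.26 + 533.1 = 679.71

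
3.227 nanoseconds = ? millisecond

0.000003227 milliseconds

nano = 10^-9, milli = 10^-3; factor is 10^-6.
3.227 × 10^-6 = 0.000003227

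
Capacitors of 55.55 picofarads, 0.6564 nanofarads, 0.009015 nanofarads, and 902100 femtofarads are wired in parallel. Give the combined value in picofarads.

1623.065 picofarads

In picofarads:
  55.55 picofarads → 55.55
  0.6564 nanofarads = 0.6564 × 10^3 picofarads = 656.4
  0.009015 nanofarads = 0.009015 × 10^3 picofarads = 9.015
  902100 femtofarads = 902100 × 10^-3 picofarads = 902.1
Sum: 55.55 + 656.4 + 9.015 + 902.1 = 1623.065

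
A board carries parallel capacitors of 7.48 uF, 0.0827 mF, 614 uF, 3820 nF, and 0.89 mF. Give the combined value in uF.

In uF:
  7.48 uF → 7.48
  0.0827 mF = 0.0827 × 10^3 uF = 82.7
  614 uF → 614
  3820 nF = 3820 × 10^-3 uF = 3.82
  0.89 mF = 0.89 × 10^3 uF = 890
Sum: 7.48 + 82.7 + 614 + 3.82 + 890 = 1598

1598 uF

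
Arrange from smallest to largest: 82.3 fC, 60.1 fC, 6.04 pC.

82.3 fC = 0.0000000000000823 C
60.1 fC = 0.0000000000000601 C
6.04 pC = 0.00000000000604 C

60.1 fC < 82.3 fC < 6.04 pC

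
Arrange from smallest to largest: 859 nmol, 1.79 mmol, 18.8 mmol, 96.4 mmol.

859 nmol = 0.000000859 mol
1.79 mmol = 0.00179 mol
18.8 mmol = 0.0188 mol
96.4 mmol = 0.0964 mol

859 nmol < 1.79 mmol < 18.8 mmol < 96.4 mmol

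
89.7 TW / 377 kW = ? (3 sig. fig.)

238000000

(89.7e12) / (377e3) = 0.2379e9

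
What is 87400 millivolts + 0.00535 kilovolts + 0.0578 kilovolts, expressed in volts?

150.55 volts

In volts:
  87400 millivolts = 87400 × 10⁻³ volts = 87.4
  0.00535 kilovolts = 0.00535 × 10³ volts = 5.35
  0.0578 kilovolts = 0.0578 × 10³ volts = 57.8
Sum: 87.4 + 5.35 + 57.8 = 150.55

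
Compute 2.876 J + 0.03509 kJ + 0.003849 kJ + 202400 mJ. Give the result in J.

In J:
  2.876 J → 2.876
  0.03509 kJ = 0.03509e3 J = 35.09
  0.003849 kJ = 0.003849e3 J = 3.849
  202400 mJ = 202400e-3 J = 202.4
Sum: 2.876 + 35.09 + 3.849 + 202.4 = 244.215

244.215 J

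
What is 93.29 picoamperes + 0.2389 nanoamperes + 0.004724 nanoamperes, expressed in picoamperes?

In picoamperes:
  93.29 picoamperes → 93.29
  0.2389 nanoamperes = 0.2389 × 10³ picoamperes = 238.9
  0.004724 nanoamperes = 0.004724 × 10³ picoamperes = 4.724
Sum: 93.29 + 238.9 + 4.724 = 336.914

336.914 picoamperes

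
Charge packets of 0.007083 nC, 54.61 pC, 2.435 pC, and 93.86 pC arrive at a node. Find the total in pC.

In pC:
  0.007083 nC = 0.007083e3 pC = 7.083
  54.61 pC → 54.61
  2.435 pC → 2.435
  93.86 pC → 93.86
Sum: 7.083 + 54.61 + 2.435 + 93.86 = 157.988

157.988 pC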